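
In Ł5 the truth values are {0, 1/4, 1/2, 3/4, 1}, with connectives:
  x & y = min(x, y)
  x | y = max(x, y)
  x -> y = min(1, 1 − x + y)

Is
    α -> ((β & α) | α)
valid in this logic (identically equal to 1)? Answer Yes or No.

At α = 1/2, β = 1/4, for instance:
β & α = 1/4 & 1/2 = 1/4
(β & α) | α = 1/4 | 1/2 = 1/2
α -> ((β & α) | α) = 1/2 -> 1/2 = 1
and checking the remaining 24 assignments likewise gives ≥ 1 in every case.

Yes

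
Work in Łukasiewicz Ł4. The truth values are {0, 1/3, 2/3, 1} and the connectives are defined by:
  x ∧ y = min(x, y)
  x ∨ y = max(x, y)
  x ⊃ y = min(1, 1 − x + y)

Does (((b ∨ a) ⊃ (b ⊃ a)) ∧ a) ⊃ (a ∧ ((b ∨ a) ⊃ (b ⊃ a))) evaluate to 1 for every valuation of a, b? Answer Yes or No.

Yes

a = 0, b = 0 ↦ 1
a = 0, b = 1/3 ↦ 1
a = 0, b = 2/3 ↦ 1
a = 0, b = 1 ↦ 1
a = 1/3, b = 0 ↦ 1
a = 1/3, b = 1/3 ↦ 1
a = 1/3, b = 2/3 ↦ 1
a = 1/3, b = 1 ↦ 1
a = 2/3, b = 0 ↦ 1
a = 2/3, b = 1/3 ↦ 1
a = 2/3, b = 2/3 ↦ 1
a = 2/3, b = 1 ↦ 1
a = 1, b = 0 ↦ 1
a = 1, b = 1/3 ↦ 1
a = 1, b = 2/3 ↦ 1
a = 1, b = 1 ↦ 1
Every assignment gives a value ≥ 1.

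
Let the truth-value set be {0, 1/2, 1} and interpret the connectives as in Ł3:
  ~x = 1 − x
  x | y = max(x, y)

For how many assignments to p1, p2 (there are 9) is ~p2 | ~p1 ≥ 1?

p1 = 0, p2 = 0 ↦ 1  ≥
p1 = 0, p2 = 1/2 ↦ 1  ≥
p1 = 0, p2 = 1 ↦ 1  ≥
p1 = 1/2, p2 = 0 ↦ 1  ≥
p1 = 1/2, p2 = 1/2 ↦ 1/2  <
p1 = 1/2, p2 = 1 ↦ 1/2  <
p1 = 1, p2 = 0 ↦ 1  ≥
p1 = 1, p2 = 1/2 ↦ 1/2  <
p1 = 1, p2 = 1 ↦ 0  <
So 5 of the 9 assignments meet the threshold.

5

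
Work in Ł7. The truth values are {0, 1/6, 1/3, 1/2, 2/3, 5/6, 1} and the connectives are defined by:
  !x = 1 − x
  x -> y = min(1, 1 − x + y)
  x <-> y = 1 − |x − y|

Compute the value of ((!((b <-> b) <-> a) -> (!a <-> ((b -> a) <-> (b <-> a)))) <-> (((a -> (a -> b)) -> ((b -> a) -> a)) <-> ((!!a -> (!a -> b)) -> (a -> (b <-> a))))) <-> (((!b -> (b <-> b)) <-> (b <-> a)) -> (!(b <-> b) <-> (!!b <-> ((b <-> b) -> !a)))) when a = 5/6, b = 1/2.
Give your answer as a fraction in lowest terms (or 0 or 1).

5/6

b <-> b = 1/2 <-> 1/2 = 1
(b <-> b) <-> a = 1 <-> 5/6 = 5/6
!((b <-> b) <-> a) = !5/6 = 1/6
!a = !5/6 = 1/6
b -> a = 1/2 -> 5/6 = 1
b <-> a = 1/2 <-> 5/6 = 2/3
(b -> a) <-> (b <-> a) = 1 <-> 2/3 = 2/3
!a <-> ((b -> a) <-> (b <-> a)) = 1/6 <-> 2/3 = 1/2
!((b <-> b) <-> a) -> (!a <-> ((b -> a) <-> (b <-> a))) = 1/6 -> 1/2 = 1
a -> b = 5/6 -> 1/2 = 2/3
a -> (a -> b) = 5/6 -> 2/3 = 5/6
b -> a = 1/2 -> 5/6 = 1
(b -> a) -> a = 1 -> 5/6 = 5/6
(a -> (a -> b)) -> ((b -> a) -> a) = 5/6 -> 5/6 = 1
!a = !5/6 = 1/6
!!a = !1/6 = 5/6
!a = !5/6 = 1/6
!a -> b = 1/6 -> 1/2 = 1
!!a -> (!a -> b) = 5/6 -> 1 = 1
b <-> a = 1/2 <-> 5/6 = 2/3
a -> (b <-> a) = 5/6 -> 2/3 = 5/6
(!!a -> (!a -> b)) -> (a -> (b <-> a)) = 1 -> 5/6 = 5/6
((a -> (a -> b)) -> ((b -> a) -> a)) <-> ((!!a -> (!a -> b)) -> (a -> (b <-> a))) = 1 <-> 5/6 = 5/6
(!((b <-> b) <-> a) -> (!a <-> ((b -> a) <-> (b <-> a)))) <-> (((a -> (a -> b)) -> ((b -> a) -> a)) <-> ((!!a -> (!a -> b)) -> (a -> (b <-> a)))) = 1 <-> 5/6 = 5/6
!b = !1/2 = 1/2
b <-> b = 1/2 <-> 1/2 = 1
!b -> (b <-> b) = 1/2 -> 1 = 1
b <-> a = 1/2 <-> 5/6 = 2/3
(!b -> (b <-> b)) <-> (b <-> a) = 1 <-> 2/3 = 2/3
b <-> b = 1/2 <-> 1/2 = 1
!(b <-> b) = !1 = 0
!b = !1/2 = 1/2
!!b = !1/2 = 1/2
b <-> b = 1/2 <-> 1/2 = 1
!a = !5/6 = 1/6
(b <-> b) -> !a = 1 -> 1/6 = 1/6
!!b <-> ((b <-> b) -> !a) = 1/2 <-> 1/6 = 2/3
!(b <-> b) <-> (!!b <-> ((b <-> b) -> !a)) = 0 <-> 2/3 = 1/3
((!b -> (b <-> b)) <-> (b <-> a)) -> (!(b <-> b) <-> (!!b <-> ((b <-> b) -> !a))) = 2/3 -> 1/3 = 2/3
((!((b <-> b) <-> a) -> (!a <-> ((b -> a) <-> (b <-> a)))) <-> (((a -> (a -> b)) -> ((b -> a) -> a)) <-> ((!!a -> (!a -> b)) -> (a -> (b <-> a))))) <-> (((!b -> (b <-> b)) <-> (b <-> a)) -> (!(b <-> b) <-> (!!b <-> ((b <-> b) -> !a)))) = 5/6 <-> 2/3 = 5/6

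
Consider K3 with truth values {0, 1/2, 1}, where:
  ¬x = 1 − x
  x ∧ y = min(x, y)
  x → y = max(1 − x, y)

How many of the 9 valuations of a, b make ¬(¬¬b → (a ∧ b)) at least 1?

a = 0, b = 0 ↦ 0  <
a = 0, b = 1/2 ↦ 1/2  <
a = 0, b = 1 ↦ 1  ≥
a = 1/2, b = 0 ↦ 0  <
a = 1/2, b = 1/2 ↦ 1/2  <
a = 1/2, b = 1 ↦ 1/2  <
a = 1, b = 0 ↦ 0  <
a = 1, b = 1/2 ↦ 1/2  <
a = 1, b = 1 ↦ 0  <
So 1 of the 9 assignments meets the threshold.

1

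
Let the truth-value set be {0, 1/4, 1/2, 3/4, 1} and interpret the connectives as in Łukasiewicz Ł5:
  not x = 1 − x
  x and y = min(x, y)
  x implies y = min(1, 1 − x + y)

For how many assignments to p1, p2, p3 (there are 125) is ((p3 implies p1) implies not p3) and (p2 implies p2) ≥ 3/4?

80

value 1: 45 assignments (counts)
value 3/4: 35 assignments (counts)
value 1/2: 25 assignments
value 1/4: 15 assignments
value 0: 5 assignments
So 80 of the 125 assignments meet the threshold.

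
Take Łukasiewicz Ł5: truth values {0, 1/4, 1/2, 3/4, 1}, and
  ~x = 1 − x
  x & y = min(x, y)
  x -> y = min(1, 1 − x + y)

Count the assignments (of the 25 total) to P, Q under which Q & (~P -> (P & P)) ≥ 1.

3

value 1: 3 assignments (counts)
value 3/4: 3 assignments
value 1/2: 6 assignments
value 1/4: 4 assignments
value 0: 9 assignments
So 3 of the 25 assignments meet the threshold.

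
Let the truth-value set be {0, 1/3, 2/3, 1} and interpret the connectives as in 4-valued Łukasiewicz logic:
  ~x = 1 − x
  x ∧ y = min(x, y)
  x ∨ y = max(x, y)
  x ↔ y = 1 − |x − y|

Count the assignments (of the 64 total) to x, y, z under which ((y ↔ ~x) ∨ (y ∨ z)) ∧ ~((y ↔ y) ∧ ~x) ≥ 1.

10

value 1: 10 assignments (counts)
value 2/3: 22 assignments
value 1/3: 16 assignments
value 0: 16 assignments
So 10 of the 64 assignments meet the threshold.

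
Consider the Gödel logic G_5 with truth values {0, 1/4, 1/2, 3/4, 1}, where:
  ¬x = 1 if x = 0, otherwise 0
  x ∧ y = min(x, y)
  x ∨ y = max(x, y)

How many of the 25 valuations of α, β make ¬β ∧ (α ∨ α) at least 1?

value 1: 1 assignment (counts)
value 3/4: 1 assignment
value 1/2: 1 assignment
value 1/4: 1 assignment
value 0: 21 assignments
So 1 of the 25 assignments meets the threshold.

1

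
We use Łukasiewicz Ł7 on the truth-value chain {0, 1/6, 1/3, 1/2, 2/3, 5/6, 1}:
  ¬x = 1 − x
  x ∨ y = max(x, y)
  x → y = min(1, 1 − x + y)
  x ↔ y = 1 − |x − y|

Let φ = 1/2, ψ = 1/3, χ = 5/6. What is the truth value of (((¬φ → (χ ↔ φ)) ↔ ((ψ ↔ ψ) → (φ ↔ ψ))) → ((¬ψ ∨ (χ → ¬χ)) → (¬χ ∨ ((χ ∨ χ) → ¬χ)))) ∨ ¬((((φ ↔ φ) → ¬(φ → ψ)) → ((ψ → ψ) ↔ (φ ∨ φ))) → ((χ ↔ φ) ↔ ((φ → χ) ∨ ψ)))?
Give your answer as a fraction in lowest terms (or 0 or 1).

5/6

¬φ = ¬1/2 = 1/2
χ ↔ φ = 5/6 ↔ 1/2 = 2/3
¬φ → (χ ↔ φ) = 1/2 → 2/3 = 1
ψ ↔ ψ = 1/3 ↔ 1/3 = 1
φ ↔ ψ = 1/2 ↔ 1/3 = 5/6
(ψ ↔ ψ) → (φ ↔ ψ) = 1 → 5/6 = 5/6
(¬φ → (χ ↔ φ)) ↔ ((ψ ↔ ψ) → (φ ↔ ψ)) = 1 ↔ 5/6 = 5/6
¬ψ = ¬1/3 = 2/3
¬χ = ¬5/6 = 1/6
χ → ¬χ = 5/6 → 1/6 = 1/3
¬ψ ∨ (χ → ¬χ) = 2/3 ∨ 1/3 = 2/3
¬χ = ¬5/6 = 1/6
χ ∨ χ = 5/6 ∨ 5/6 = 5/6
¬χ = ¬5/6 = 1/6
(χ ∨ χ) → ¬χ = 5/6 → 1/6 = 1/3
¬χ ∨ ((χ ∨ χ) → ¬χ) = 1/6 ∨ 1/3 = 1/3
(¬ψ ∨ (χ → ¬χ)) → (¬χ ∨ ((χ ∨ χ) → ¬χ)) = 2/3 → 1/3 = 2/3
((¬φ → (χ ↔ φ)) ↔ ((ψ ↔ ψ) → (φ ↔ ψ))) → ((¬ψ ∨ (χ → ¬χ)) → (¬χ ∨ ((χ ∨ χ) → ¬χ))) = 5/6 → 2/3 = 5/6
φ ↔ φ = 1/2 ↔ 1/2 = 1
φ → ψ = 1/2 → 1/3 = 5/6
¬(φ → ψ) = ¬5/6 = 1/6
(φ ↔ φ) → ¬(φ → ψ) = 1 → 1/6 = 1/6
ψ → ψ = 1/3 → 1/3 = 1
φ ∨ φ = 1/2 ∨ 1/2 = 1/2
(ψ → ψ) ↔ (φ ∨ φ) = 1 ↔ 1/2 = 1/2
((φ ↔ φ) → ¬(φ → ψ)) → ((ψ → ψ) ↔ (φ ∨ φ)) = 1/6 → 1/2 = 1
χ ↔ φ = 5/6 ↔ 1/2 = 2/3
φ → χ = 1/2 → 5/6 = 1
(φ → χ) ∨ ψ = 1 ∨ 1/3 = 1
(χ ↔ φ) ↔ ((φ → χ) ∨ ψ) = 2/3 ↔ 1 = 2/3
(((φ ↔ φ) → ¬(φ → ψ)) → ((ψ → ψ) ↔ (φ ∨ φ))) → ((χ ↔ φ) ↔ ((φ → χ) ∨ ψ)) = 1 → 2/3 = 2/3
¬((((φ ↔ φ) → ¬(φ → ψ)) → ((ψ → ψ) ↔ (φ ∨ φ))) → ((χ ↔ φ) ↔ ((φ → χ) ∨ ψ))) = ¬2/3 = 1/3
(((¬φ → (χ ↔ φ)) ↔ ((ψ ↔ ψ) → (φ ↔ ψ))) → ((¬ψ ∨ (χ → ¬χ)) → (¬χ ∨ ((χ ∨ χ) → ¬χ)))) ∨ ¬((((φ ↔ φ) → ¬(φ → ψ)) → ((ψ → ψ) ↔ (φ ∨ φ))) → ((χ ↔ φ) ↔ ((φ → χ) ∨ ψ))) = 5/6 ∨ 1/3 = 5/6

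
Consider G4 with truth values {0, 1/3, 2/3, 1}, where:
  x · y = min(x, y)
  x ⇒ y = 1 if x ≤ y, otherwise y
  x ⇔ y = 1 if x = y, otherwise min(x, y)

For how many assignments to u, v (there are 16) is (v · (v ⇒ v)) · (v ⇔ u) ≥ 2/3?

4

u = 0, v = 0 ↦ 0  <
u = 0, v = 1/3 ↦ 0  <
u = 0, v = 2/3 ↦ 0  <
u = 0, v = 1 ↦ 0  <
u = 1/3, v = 0 ↦ 0  <
u = 1/3, v = 1/3 ↦ 1/3  <
u = 1/3, v = 2/3 ↦ 1/3  <
u = 1/3, v = 1 ↦ 1/3  <
u = 2/3, v = 0 ↦ 0  <
u = 2/3, v = 1/3 ↦ 1/3  <
u = 2/3, v = 2/3 ↦ 2/3  ≥
u = 2/3, v = 1 ↦ 2/3  ≥
u = 1, v = 0 ↦ 0  <
u = 1, v = 1/3 ↦ 1/3  <
u = 1, v = 2/3 ↦ 2/3  ≥
u = 1, v = 1 ↦ 1  ≥
So 4 of the 16 assignments meet the threshold.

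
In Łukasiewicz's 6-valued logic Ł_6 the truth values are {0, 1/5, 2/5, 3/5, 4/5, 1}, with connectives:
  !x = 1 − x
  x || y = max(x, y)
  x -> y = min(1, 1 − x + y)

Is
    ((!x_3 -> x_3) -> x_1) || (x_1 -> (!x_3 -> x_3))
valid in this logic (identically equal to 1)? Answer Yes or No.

At x_1 = 1/5, x_3 = 2/5, for instance:
!x_3 = !2/5 = 3/5
!x_3 -> x_3 = 3/5 -> 2/5 = 4/5
(!x_3 -> x_3) -> x_1 = 4/5 -> 1/5 = 2/5
x_1 -> (!x_3 -> x_3) = 1/5 -> 4/5 = 1
((!x_3 -> x_3) -> x_1) || (x_1 -> (!x_3 -> x_3)) = 2/5 || 1 = 1
and checking the remaining 35 assignments likewise gives ≥ 1 in every case.

Yes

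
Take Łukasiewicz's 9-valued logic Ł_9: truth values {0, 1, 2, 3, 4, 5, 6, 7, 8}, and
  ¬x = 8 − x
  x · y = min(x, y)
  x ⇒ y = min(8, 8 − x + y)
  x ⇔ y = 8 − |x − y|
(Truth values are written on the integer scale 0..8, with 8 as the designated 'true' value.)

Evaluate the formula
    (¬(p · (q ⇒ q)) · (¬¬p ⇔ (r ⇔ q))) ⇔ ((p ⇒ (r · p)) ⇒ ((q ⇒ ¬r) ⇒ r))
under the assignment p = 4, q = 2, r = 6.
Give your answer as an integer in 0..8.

6

q ⇒ q = 2 ⇒ 2 = 8
p · (q ⇒ q) = 4 · 8 = 4
¬(p · (q ⇒ q)) = ¬4 = 4
¬p = ¬4 = 4
¬¬p = ¬4 = 4
r ⇔ q = 6 ⇔ 2 = 4
¬¬p ⇔ (r ⇔ q) = 4 ⇔ 4 = 8
¬(p · (q ⇒ q)) · (¬¬p ⇔ (r ⇔ q)) = 4 · 8 = 4
r · p = 6 · 4 = 4
p ⇒ (r · p) = 4 ⇒ 4 = 8
¬r = ¬6 = 2
q ⇒ ¬r = 2 ⇒ 2 = 8
(q ⇒ ¬r) ⇒ r = 8 ⇒ 6 = 6
(p ⇒ (r · p)) ⇒ ((q ⇒ ¬r) ⇒ r) = 8 ⇒ 6 = 6
(¬(p · (q ⇒ q)) · (¬¬p ⇔ (r ⇔ q))) ⇔ ((p ⇒ (r · p)) ⇒ ((q ⇒ ¬r) ⇒ r)) = 4 ⇔ 6 = 6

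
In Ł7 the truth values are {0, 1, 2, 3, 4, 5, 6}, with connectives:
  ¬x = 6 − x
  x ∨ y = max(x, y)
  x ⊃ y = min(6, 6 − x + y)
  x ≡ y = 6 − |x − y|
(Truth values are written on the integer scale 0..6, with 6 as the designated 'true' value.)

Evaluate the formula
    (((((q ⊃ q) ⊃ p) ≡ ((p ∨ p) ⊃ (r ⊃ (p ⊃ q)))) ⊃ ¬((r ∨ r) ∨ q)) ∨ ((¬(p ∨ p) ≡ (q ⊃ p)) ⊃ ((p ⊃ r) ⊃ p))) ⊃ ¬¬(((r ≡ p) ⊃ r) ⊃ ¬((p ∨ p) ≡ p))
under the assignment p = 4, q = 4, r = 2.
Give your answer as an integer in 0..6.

q ⊃ q = 4 ⊃ 4 = 6
(q ⊃ q) ⊃ p = 6 ⊃ 4 = 4
p ∨ p = 4 ∨ 4 = 4
p ⊃ q = 4 ⊃ 4 = 6
r ⊃ (p ⊃ q) = 2 ⊃ 6 = 6
(p ∨ p) ⊃ (r ⊃ (p ⊃ q)) = 4 ⊃ 6 = 6
((q ⊃ q) ⊃ p) ≡ ((p ∨ p) ⊃ (r ⊃ (p ⊃ q))) = 4 ≡ 6 = 4
r ∨ r = 2 ∨ 2 = 2
(r ∨ r) ∨ q = 2 ∨ 4 = 4
¬((r ∨ r) ∨ q) = ¬4 = 2
(((q ⊃ q) ⊃ p) ≡ ((p ∨ p) ⊃ (r ⊃ (p ⊃ q)))) ⊃ ¬((r ∨ r) ∨ q) = 4 ⊃ 2 = 4
p ∨ p = 4 ∨ 4 = 4
¬(p ∨ p) = ¬4 = 2
q ⊃ p = 4 ⊃ 4 = 6
¬(p ∨ p) ≡ (q ⊃ p) = 2 ≡ 6 = 2
p ⊃ r = 4 ⊃ 2 = 4
(p ⊃ r) ⊃ p = 4 ⊃ 4 = 6
(¬(p ∨ p) ≡ (q ⊃ p)) ⊃ ((p ⊃ r) ⊃ p) = 2 ⊃ 6 = 6
((((q ⊃ q) ⊃ p) ≡ ((p ∨ p) ⊃ (r ⊃ (p ⊃ q)))) ⊃ ¬((r ∨ r) ∨ q)) ∨ ((¬(p ∨ p) ≡ (q ⊃ p)) ⊃ ((p ⊃ r) ⊃ p)) = 4 ∨ 6 = 6
r ≡ p = 2 ≡ 4 = 4
(r ≡ p) ⊃ r = 4 ⊃ 2 = 4
p ∨ p = 4 ∨ 4 = 4
(p ∨ p) ≡ p = 4 ≡ 4 = 6
¬((p ∨ p) ≡ p) = ¬6 = 0
((r ≡ p) ⊃ r) ⊃ ¬((p ∨ p) ≡ p) = 4 ⊃ 0 = 2
¬(((r ≡ p) ⊃ r) ⊃ ¬((p ∨ p) ≡ p)) = ¬2 = 4
¬¬(((r ≡ p) ⊃ r) ⊃ ¬((p ∨ p) ≡ p)) = ¬4 = 2
(((((q ⊃ q) ⊃ p) ≡ ((p ∨ p) ⊃ (r ⊃ (p ⊃ q)))) ⊃ ¬((r ∨ r) ∨ q)) ∨ ((¬(p ∨ p) ≡ (q ⊃ p)) ⊃ ((p ⊃ r) ⊃ p))) ⊃ ¬¬(((r ≡ p) ⊃ r) ⊃ ¬((p ∨ p) ≡ p)) = 6 ⊃ 2 = 2

2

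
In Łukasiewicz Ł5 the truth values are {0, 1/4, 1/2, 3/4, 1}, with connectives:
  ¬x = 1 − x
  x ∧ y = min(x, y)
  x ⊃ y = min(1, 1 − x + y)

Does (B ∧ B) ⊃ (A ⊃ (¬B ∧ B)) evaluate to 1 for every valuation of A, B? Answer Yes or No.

No

Counterexample: take A = 1/4, B = 1.
B ∧ B = 1 ∧ 1 = 1
¬B = ¬1 = 0
¬B ∧ B = 0 ∧ 1 = 0
A ⊃ (¬B ∧ B) = 1/4 ⊃ 0 = 3/4
(B ∧ B) ⊃ (A ⊃ (¬B ∧ B)) = 1 ⊃ 3/4 = 3/4
This gives 3/4 ≠ 1.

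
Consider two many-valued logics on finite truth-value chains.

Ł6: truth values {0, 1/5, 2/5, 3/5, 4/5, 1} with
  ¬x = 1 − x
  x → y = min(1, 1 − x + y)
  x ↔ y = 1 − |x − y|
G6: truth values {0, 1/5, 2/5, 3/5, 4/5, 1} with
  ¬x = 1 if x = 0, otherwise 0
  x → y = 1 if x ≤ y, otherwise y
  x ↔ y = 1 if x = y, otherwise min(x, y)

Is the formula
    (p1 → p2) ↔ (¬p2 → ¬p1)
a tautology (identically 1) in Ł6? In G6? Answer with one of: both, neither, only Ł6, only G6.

only Ł6

In Ł6: every assignment gives 1 — tautology.
In G6: at p1 = 2/5, p2 = 1/5 the value is 1/5 — not a tautology.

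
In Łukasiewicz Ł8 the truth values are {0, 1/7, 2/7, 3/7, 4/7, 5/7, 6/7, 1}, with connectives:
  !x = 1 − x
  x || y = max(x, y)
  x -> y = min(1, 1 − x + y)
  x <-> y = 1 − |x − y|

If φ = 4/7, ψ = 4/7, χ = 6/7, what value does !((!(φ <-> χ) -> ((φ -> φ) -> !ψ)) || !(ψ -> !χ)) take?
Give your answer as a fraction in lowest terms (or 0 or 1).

0

φ <-> χ = 4/7 <-> 6/7 = 5/7
!(φ <-> χ) = !5/7 = 2/7
φ -> φ = 4/7 -> 4/7 = 1
!ψ = !4/7 = 3/7
(φ -> φ) -> !ψ = 1 -> 3/7 = 3/7
!(φ <-> χ) -> ((φ -> φ) -> !ψ) = 2/7 -> 3/7 = 1
!χ = !6/7 = 1/7
ψ -> !χ = 4/7 -> 1/7 = 4/7
!(ψ -> !χ) = !4/7 = 3/7
(!(φ <-> χ) -> ((φ -> φ) -> !ψ)) || !(ψ -> !χ) = 1 || 3/7 = 1
!((!(φ <-> χ) -> ((φ -> φ) -> !ψ)) || !(ψ -> !χ)) = !1 = 0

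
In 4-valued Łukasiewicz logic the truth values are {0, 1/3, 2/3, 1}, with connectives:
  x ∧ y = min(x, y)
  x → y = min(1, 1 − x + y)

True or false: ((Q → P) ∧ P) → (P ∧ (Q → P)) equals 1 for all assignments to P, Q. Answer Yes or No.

P = 0, Q = 0 ↦ 1
P = 0, Q = 1/3 ↦ 1
P = 0, Q = 2/3 ↦ 1
P = 0, Q = 1 ↦ 1
P = 1/3, Q = 0 ↦ 1
P = 1/3, Q = 1/3 ↦ 1
P = 1/3, Q = 2/3 ↦ 1
P = 1/3, Q = 1 ↦ 1
P = 2/3, Q = 0 ↦ 1
P = 2/3, Q = 1/3 ↦ 1
P = 2/3, Q = 2/3 ↦ 1
P = 2/3, Q = 1 ↦ 1
P = 1, Q = 0 ↦ 1
P = 1, Q = 1/3 ↦ 1
P = 1, Q = 2/3 ↦ 1
P = 1, Q = 1 ↦ 1
Every assignment gives a value ≥ 1.

Yes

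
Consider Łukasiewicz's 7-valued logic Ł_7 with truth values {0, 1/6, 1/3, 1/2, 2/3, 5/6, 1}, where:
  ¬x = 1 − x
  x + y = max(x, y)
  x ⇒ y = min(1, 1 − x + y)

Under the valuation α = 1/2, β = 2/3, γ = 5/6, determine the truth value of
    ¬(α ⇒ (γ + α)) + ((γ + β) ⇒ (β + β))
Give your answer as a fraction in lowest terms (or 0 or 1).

γ + α = 5/6 + 1/2 = 5/6
α ⇒ (γ + α) = 1/2 ⇒ 5/6 = 1
¬(α ⇒ (γ + α)) = ¬1 = 0
γ + β = 5/6 + 2/3 = 5/6
β + β = 2/3 + 2/3 = 2/3
(γ + β) ⇒ (β + β) = 5/6 ⇒ 2/3 = 5/6
¬(α ⇒ (γ + α)) + ((γ + β) ⇒ (β + β)) = 0 + 5/6 = 5/6

5/6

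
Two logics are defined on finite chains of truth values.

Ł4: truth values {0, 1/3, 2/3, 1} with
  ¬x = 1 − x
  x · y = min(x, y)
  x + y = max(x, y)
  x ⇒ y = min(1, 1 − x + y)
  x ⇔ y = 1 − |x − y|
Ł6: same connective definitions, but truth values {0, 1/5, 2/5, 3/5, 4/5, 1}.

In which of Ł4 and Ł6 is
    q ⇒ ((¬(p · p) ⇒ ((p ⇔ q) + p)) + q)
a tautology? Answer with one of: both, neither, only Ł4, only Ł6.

In Ł4: every assignment gives 1 — tautology.
In Ł6: every assignment gives 1 — tautology.

both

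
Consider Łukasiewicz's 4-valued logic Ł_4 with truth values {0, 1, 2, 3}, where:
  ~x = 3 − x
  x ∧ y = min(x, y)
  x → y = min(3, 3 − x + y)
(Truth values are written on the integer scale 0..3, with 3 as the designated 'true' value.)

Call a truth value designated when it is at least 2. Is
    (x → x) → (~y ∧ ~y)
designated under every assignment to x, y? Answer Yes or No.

No

Counterexample: take x = 0, y = 2.
x → x = 0 → 0 = 3
~y = ~2 = 1
~y = ~2 = 1
~y ∧ ~y = 1 ∧ 1 = 1
(x → x) → (~y ∧ ~y) = 3 → 1 = 1
This gives 1, which is below 2.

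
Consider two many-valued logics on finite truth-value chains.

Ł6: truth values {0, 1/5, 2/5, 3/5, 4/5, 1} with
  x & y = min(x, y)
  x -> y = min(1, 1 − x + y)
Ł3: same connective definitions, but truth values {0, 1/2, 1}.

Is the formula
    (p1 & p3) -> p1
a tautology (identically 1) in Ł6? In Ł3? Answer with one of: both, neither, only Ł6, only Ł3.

In Ł6: every assignment gives 1 — tautology.
In Ł3: every assignment gives 1 — tautology.

both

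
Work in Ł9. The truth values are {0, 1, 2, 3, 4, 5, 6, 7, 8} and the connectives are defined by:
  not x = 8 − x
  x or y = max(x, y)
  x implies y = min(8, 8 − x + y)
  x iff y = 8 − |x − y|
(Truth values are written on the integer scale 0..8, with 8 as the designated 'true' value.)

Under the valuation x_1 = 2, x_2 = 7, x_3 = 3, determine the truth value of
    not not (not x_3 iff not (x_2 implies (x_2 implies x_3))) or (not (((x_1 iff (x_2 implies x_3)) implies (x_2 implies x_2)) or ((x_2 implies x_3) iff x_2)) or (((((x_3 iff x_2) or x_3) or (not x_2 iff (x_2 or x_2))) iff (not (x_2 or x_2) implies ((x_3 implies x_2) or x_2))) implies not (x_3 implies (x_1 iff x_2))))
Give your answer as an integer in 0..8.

not x_3 = not 3 = 5
x_2 implies x_3 = 7 implies 3 = 4
x_2 implies (x_2 implies x_3) = 7 implies 4 = 5
not (x_2 implies (x_2 implies x_3)) = not 5 = 3
not x_3 iff not (x_2 implies (x_2 implies x_3)) = 5 iff 3 = 6
not (not x_3 iff not (x_2 implies (x_2 implies x_3))) = not 6 = 2
not not (not x_3 iff not (x_2 implies (x_2 implies x_3))) = not 2 = 6
x_2 implies x_3 = 7 implies 3 = 4
x_1 iff (x_2 implies x_3) = 2 iff 4 = 6
x_2 implies x_2 = 7 implies 7 = 8
(x_1 iff (x_2 implies x_3)) implies (x_2 implies x_2) = 6 implies 8 = 8
x_2 implies x_3 = 7 implies 3 = 4
(x_2 implies x_3) iff x_2 = 4 iff 7 = 5
((x_1 iff (x_2 implies x_3)) implies (x_2 implies x_2)) or ((x_2 implies x_3) iff x_2) = 8 or 5 = 8
not (((x_1 iff (x_2 implies x_3)) implies (x_2 implies x_2)) or ((x_2 implies x_3) iff x_2)) = not 8 = 0
x_3 iff x_2 = 3 iff 7 = 4
(x_3 iff x_2) or x_3 = 4 or 3 = 4
not x_2 = not 7 = 1
x_2 or x_2 = 7 or 7 = 7
not x_2 iff (x_2 or x_2) = 1 iff 7 = 2
((x_3 iff x_2) or x_3) or (not x_2 iff (x_2 or x_2)) = 4 or 2 = 4
x_2 or x_2 = 7 or 7 = 7
not (x_2 or x_2) = not 7 = 1
x_3 implies x_2 = 3 implies 7 = 8
(x_3 implies x_2) or x_2 = 8 or 7 = 8
not (x_2 or x_2) implies ((x_3 implies x_2) or x_2) = 1 implies 8 = 8
(((x_3 iff x_2) or x_3) or (not x_2 iff (x_2 or x_2))) iff (not (x_2 or x_2) implies ((x_3 implies x_2) or x_2)) = 4 iff 8 = 4
x_1 iff x_2 = 2 iff 7 = 3
x_3 implies (x_1 iff x_2) = 3 implies 3 = 8
not (x_3 implies (x_1 iff x_2)) = not 8 = 0
((((x_3 iff x_2) or x_3) or (not x_2 iff (x_2 or x_2))) iff (not (x_2 or x_2) implies ((x_3 implies x_2) or x_2))) implies not (x_3 implies (x_1 iff x_2)) = 4 implies 0 = 4
not (((x_1 iff (x_2 implies x_3)) implies (x_2 implies x_2)) or ((x_2 implies x_3) iff x_2)) or (((((x_3 iff x_2) or x_3) or (not x_2 iff (x_2 or x_2))) iff (not (x_2 or x_2) implies ((x_3 implies x_2) or x_2))) implies not (x_3 implies (x_1 iff x_2))) = 0 or 4 = 4
not not (not x_3 iff not (x_2 implies (x_2 implies x_3))) or (not (((x_1 iff (x_2 implies x_3)) implies (x_2 implies x_2)) or ((x_2 implies x_3) iff x_2)) or (((((x_3 iff x_2) or x_3) or (not x_2 iff (x_2 or x_2))) iff (not (x_2 or x_2) implies ((x_3 implies x_2) or x_2))) implies not (x_3 implies (x_1 iff x_2)))) = 6 or 4 = 6

6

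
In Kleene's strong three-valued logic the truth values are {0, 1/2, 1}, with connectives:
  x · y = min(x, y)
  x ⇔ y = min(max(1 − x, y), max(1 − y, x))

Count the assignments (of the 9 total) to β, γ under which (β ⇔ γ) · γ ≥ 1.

1

β = 0, γ = 0 ↦ 0  <
β = 0, γ = 1/2 ↦ 1/2  <
β = 0, γ = 1 ↦ 0  <
β = 1/2, γ = 0 ↦ 0  <
β = 1/2, γ = 1/2 ↦ 1/2  <
β = 1/2, γ = 1 ↦ 1/2  <
β = 1, γ = 0 ↦ 0  <
β = 1, γ = 1/2 ↦ 1/2  <
β = 1, γ = 1 ↦ 1  ≥
So 1 of the 9 assignments meets the threshold.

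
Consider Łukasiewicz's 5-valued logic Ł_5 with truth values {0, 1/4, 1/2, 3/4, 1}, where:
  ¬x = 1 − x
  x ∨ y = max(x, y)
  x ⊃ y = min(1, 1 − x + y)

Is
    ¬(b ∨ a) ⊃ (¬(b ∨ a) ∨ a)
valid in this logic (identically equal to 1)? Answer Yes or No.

Yes

At a = 1/4, b = 0, for instance:
b ∨ a = 0 ∨ 1/4 = 1/4
¬(b ∨ a) = ¬1/4 = 3/4
¬(b ∨ a) ∨ a = 3/4 ∨ 1/4 = 3/4
¬(b ∨ a) ⊃ (¬(b ∨ a) ∨ a) = 3/4 ⊃ 3/4 = 1
and checking the remaining 24 assignments likewise gives ≥ 1 in every case.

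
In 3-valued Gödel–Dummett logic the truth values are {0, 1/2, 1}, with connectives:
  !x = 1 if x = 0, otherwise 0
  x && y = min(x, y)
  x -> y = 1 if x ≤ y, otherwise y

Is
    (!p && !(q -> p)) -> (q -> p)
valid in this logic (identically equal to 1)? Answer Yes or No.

No

Counterexample: take p = 0, q = 1/2.
!p = !0 = 1
q -> p = 1/2 -> 0 = 0
!(q -> p) = !0 = 1
!p && !(q -> p) = 1 && 1 = 1
q -> p = 1/2 -> 0 = 0
(!p && !(q -> p)) -> (q -> p) = 1 -> 0 = 0
This gives 0 ≠ 1.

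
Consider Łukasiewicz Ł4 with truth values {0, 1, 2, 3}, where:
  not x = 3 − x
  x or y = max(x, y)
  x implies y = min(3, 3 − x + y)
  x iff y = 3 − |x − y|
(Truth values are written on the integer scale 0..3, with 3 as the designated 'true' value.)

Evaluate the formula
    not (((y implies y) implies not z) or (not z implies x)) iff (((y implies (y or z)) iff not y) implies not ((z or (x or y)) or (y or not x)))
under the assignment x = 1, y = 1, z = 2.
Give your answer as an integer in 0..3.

y implies y = 1 implies 1 = 3
not z = not 2 = 1
(y implies y) implies not z = 3 implies 1 = 1
not z = not 2 = 1
not z implies x = 1 implies 1 = 3
((y implies y) implies not z) or (not z implies x) = 1 or 3 = 3
not (((y implies y) implies not z) or (not z implies x)) = not 3 = 0
y or z = 1 or 2 = 2
y implies (y or z) = 1 implies 2 = 3
not y = not 1 = 2
(y implies (y or z)) iff not y = 3 iff 2 = 2
x or y = 1 or 1 = 1
z or (x or y) = 2 or 1 = 2
not x = not 1 = 2
y or not x = 1 or 2 = 2
(z or (x or y)) or (y or not x) = 2 or 2 = 2
not ((z or (x or y)) or (y or not x)) = not 2 = 1
((y implies (y or z)) iff not y) implies not ((z or (x or y)) or (y or not x)) = 2 implies 1 = 2
not (((y implies y) implies not z) or (not z implies x)) iff (((y implies (y or z)) iff not y) implies not ((z or (x or y)) or (y or not x))) = 0 iff 2 = 1

1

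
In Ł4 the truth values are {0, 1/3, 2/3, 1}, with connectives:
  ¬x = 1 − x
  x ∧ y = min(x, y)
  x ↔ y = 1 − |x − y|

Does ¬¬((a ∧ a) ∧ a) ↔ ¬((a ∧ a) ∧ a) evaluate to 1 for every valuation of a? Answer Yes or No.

Counterexample: take a = 0.
a ∧ a = 0 ∧ 0 = 0
(a ∧ a) ∧ a = 0 ∧ 0 = 0
¬((a ∧ a) ∧ a) = ¬0 = 1
¬¬((a ∧ a) ∧ a) = ¬1 = 0
a ∧ a = 0 ∧ 0 = 0
(a ∧ a) ∧ a = 0 ∧ 0 = 0
¬((a ∧ a) ∧ a) = ¬0 = 1
¬¬((a ∧ a) ∧ a) ↔ ¬((a ∧ a) ∧ a) = 0 ↔ 1 = 0
This gives 0 ≠ 1.

No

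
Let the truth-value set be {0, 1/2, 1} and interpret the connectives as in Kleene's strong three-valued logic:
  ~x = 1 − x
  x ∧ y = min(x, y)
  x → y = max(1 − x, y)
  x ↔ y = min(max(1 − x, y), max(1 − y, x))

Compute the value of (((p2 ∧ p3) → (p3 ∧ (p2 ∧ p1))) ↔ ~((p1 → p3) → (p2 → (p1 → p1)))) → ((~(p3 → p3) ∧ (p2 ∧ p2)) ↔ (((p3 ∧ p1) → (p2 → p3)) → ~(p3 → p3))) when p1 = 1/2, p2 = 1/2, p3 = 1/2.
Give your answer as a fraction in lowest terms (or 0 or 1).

p2 ∧ p3 = 1/2 ∧ 1/2 = 1/2
p2 ∧ p1 = 1/2 ∧ 1/2 = 1/2
p3 ∧ (p2 ∧ p1) = 1/2 ∧ 1/2 = 1/2
(p2 ∧ p3) → (p3 ∧ (p2 ∧ p1)) = 1/2 → 1/2 = 1/2
p1 → p3 = 1/2 → 1/2 = 1/2
p1 → p1 = 1/2 → 1/2 = 1/2
p2 → (p1 → p1) = 1/2 → 1/2 = 1/2
(p1 → p3) → (p2 → (p1 → p1)) = 1/2 → 1/2 = 1/2
~((p1 → p3) → (p2 → (p1 → p1))) = ~1/2 = 1/2
((p2 ∧ p3) → (p3 ∧ (p2 ∧ p1))) ↔ ~((p1 → p3) → (p2 → (p1 → p1))) = 1/2 ↔ 1/2 = 1/2
p3 → p3 = 1/2 → 1/2 = 1/2
~(p3 → p3) = ~1/2 = 1/2
p2 ∧ p2 = 1/2 ∧ 1/2 = 1/2
~(p3 → p3) ∧ (p2 ∧ p2) = 1/2 ∧ 1/2 = 1/2
p3 ∧ p1 = 1/2 ∧ 1/2 = 1/2
p2 → p3 = 1/2 → 1/2 = 1/2
(p3 ∧ p1) → (p2 → p3) = 1/2 → 1/2 = 1/2
p3 → p3 = 1/2 → 1/2 = 1/2
~(p3 → p3) = ~1/2 = 1/2
((p3 ∧ p1) → (p2 → p3)) → ~(p3 → p3) = 1/2 → 1/2 = 1/2
(~(p3 → p3) ∧ (p2 ∧ p2)) ↔ (((p3 ∧ p1) → (p2 → p3)) → ~(p3 → p3)) = 1/2 ↔ 1/2 = 1/2
(((p2 ∧ p3) → (p3 ∧ (p2 ∧ p1))) ↔ ~((p1 → p3) → (p2 → (p1 → p1)))) → ((~(p3 → p3) ∧ (p2 ∧ p2)) ↔ (((p3 ∧ p1) → (p2 → p3)) → ~(p3 → p3))) = 1/2 → 1/2 = 1/2

1/2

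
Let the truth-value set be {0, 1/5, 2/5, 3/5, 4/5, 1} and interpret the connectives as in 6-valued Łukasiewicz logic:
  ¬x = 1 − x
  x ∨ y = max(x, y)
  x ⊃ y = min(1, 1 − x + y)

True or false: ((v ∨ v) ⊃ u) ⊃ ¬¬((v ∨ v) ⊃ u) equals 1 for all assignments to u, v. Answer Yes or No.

At u = 4/5, v = 1/5, for instance:
v ∨ v = 1/5 ∨ 1/5 = 1/5
(v ∨ v) ⊃ u = 1/5 ⊃ 4/5 = 1
¬((v ∨ v) ⊃ u) = ¬1 = 0
¬¬((v ∨ v) ⊃ u) = ¬0 = 1
((v ∨ v) ⊃ u) ⊃ ¬¬((v ∨ v) ⊃ u) = 1 ⊃ 1 = 1
and checking the remaining 35 assignments likewise gives ≥ 1 in every case.

Yes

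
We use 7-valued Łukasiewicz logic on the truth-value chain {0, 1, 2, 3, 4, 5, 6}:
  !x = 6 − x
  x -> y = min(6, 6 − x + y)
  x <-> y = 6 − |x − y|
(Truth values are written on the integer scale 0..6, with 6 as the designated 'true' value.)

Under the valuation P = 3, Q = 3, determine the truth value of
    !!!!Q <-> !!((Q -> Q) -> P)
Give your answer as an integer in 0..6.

6

!Q = !3 = 3
!!Q = !3 = 3
!!!Q = !3 = 3
!!!!Q = !3 = 3
Q -> Q = 3 -> 3 = 6
(Q -> Q) -> P = 6 -> 3 = 3
!((Q -> Q) -> P) = !3 = 3
!!((Q -> Q) -> P) = !3 = 3
!!!!Q <-> !!((Q -> Q) -> P) = 3 <-> 3 = 6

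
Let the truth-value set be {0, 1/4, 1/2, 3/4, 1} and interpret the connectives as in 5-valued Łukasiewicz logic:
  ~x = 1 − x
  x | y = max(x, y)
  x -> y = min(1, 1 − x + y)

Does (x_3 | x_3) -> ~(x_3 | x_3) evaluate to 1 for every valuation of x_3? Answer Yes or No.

Counterexample: take x_3 = 3/4.
x_3 | x_3 = 3/4 | 3/4 = 3/4
x_3 | x_3 = 3/4 | 3/4 = 3/4
~(x_3 | x_3) = ~3/4 = 1/4
(x_3 | x_3) -> ~(x_3 | x_3) = 3/4 -> 1/4 = 1/2
This gives 1/2 ≠ 1.

No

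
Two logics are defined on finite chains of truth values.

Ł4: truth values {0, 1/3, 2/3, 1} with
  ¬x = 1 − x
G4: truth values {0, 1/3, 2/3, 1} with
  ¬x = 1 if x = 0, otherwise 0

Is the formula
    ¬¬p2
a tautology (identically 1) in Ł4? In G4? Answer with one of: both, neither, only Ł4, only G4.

In Ł4: at p2 = 0 the value is 0 — not a tautology.
In G4: at p2 = 0 the value is 0 — not a tautology.

neither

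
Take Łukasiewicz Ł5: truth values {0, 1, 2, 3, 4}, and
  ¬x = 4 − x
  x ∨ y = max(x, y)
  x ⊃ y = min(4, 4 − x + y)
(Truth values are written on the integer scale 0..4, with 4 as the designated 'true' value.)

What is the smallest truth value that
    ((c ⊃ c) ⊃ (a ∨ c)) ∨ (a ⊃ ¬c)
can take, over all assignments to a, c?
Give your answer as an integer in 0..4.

Take a = 2, c = 3:
c ⊃ c = 3 ⊃ 3 = 4
a ∨ c = 2 ∨ 3 = 3
(c ⊃ c) ⊃ (a ∨ c) = 4 ⊃ 3 = 3
¬c = ¬3 = 1
a ⊃ ¬c = 2 ⊃ 1 = 3
((c ⊃ c) ⊃ (a ∨ c)) ∨ (a ⊃ ¬c) = 3 ∨ 3 = 3
No assignment yields a value below 3, so this is the minimum.

3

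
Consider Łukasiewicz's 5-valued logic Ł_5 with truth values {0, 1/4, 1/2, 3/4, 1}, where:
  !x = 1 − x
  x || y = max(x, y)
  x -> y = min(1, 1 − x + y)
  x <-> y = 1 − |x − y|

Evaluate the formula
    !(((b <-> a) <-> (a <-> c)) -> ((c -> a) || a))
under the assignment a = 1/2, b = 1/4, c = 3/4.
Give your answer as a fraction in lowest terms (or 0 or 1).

b <-> a = 1/4 <-> 1/2 = 3/4
a <-> c = 1/2 <-> 3/4 = 3/4
(b <-> a) <-> (a <-> c) = 3/4 <-> 3/4 = 1
c -> a = 3/4 -> 1/2 = 3/4
(c -> a) || a = 3/4 || 1/2 = 3/4
((b <-> a) <-> (a <-> c)) -> ((c -> a) || a) = 1 -> 3/4 = 3/4
!(((b <-> a) <-> (a <-> c)) -> ((c -> a) || a)) = !3/4 = 1/4

1/4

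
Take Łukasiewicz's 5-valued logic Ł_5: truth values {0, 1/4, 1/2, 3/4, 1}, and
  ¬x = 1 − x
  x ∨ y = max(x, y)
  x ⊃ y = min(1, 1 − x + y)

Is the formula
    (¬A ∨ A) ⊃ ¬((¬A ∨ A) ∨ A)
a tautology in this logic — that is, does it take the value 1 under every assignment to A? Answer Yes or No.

No

Counterexample: take A = 0.
¬A = ¬0 = 1
¬A ∨ A = 1 ∨ 0 = 1
(¬A ∨ A) ∨ A = 1 ∨ 0 = 1
¬((¬A ∨ A) ∨ A) = ¬1 = 0
(¬A ∨ A) ⊃ ¬((¬A ∨ A) ∨ A) = 1 ⊃ 0 = 0
This gives 0 ≠ 1.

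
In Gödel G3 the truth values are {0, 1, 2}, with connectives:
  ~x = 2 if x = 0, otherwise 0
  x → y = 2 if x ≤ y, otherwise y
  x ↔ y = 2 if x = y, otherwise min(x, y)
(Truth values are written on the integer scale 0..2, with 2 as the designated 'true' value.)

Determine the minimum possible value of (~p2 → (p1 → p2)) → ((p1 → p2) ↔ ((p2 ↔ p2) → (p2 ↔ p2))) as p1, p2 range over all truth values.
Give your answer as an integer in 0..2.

1

Take p1 = 2, p2 = 1:
~p2 = ~1 = 0
p1 → p2 = 2 → 1 = 1
~p2 → (p1 → p2) = 0 → 1 = 2
p1 → p2 = 2 → 1 = 1
p2 ↔ p2 = 1 ↔ 1 = 2
p2 ↔ p2 = 1 ↔ 1 = 2
(p2 ↔ p2) → (p2 ↔ p2) = 2 → 2 = 2
(p1 → p2) ↔ ((p2 ↔ p2) → (p2 ↔ p2)) = 1 ↔ 2 = 1
(~p2 → (p1 → p2)) → ((p1 → p2) ↔ ((p2 ↔ p2) → (p2 ↔ p2))) = 2 → 1 = 1
No assignment yields a value below 1, so this is the minimum.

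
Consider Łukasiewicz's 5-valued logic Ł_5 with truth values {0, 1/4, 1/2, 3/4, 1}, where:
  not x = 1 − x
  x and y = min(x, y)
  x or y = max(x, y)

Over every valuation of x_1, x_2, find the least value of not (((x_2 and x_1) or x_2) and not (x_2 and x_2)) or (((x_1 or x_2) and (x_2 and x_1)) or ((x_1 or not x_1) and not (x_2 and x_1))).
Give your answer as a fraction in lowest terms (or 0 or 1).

Take x_1 = 1/2, x_2 = 1/2:
x_2 and x_1 = 1/2 and 1/2 = 1/2
(x_2 and x_1) or x_2 = 1/2 or 1/2 = 1/2
x_2 and x_2 = 1/2 and 1/2 = 1/2
not (x_2 and x_2) = not 1/2 = 1/2
((x_2 and x_1) or x_2) and not (x_2 and x_2) = 1/2 and 1/2 = 1/2
not (((x_2 and x_1) or x_2) and not (x_2 and x_2)) = not 1/2 = 1/2
x_1 or x_2 = 1/2 or 1/2 = 1/2
x_2 and x_1 = 1/2 and 1/2 = 1/2
(x_1 or x_2) and (x_2 and x_1) = 1/2 and 1/2 = 1/2
not x_1 = not 1/2 = 1/2
x_1 or not x_1 = 1/2 or 1/2 = 1/2
x_2 and x_1 = 1/2 and 1/2 = 1/2
not (x_2 and x_1) = not 1/2 = 1/2
(x_1 or not x_1) and not (x_2 and x_1) = 1/2 and 1/2 = 1/2
((x_1 or x_2) and (x_2 and x_1)) or ((x_1 or not x_1) and not (x_2 and x_1)) = 1/2 or 1/2 = 1/2
not (((x_2 and x_1) or x_2) and not (x_2 and x_2)) or (((x_1 or x_2) and (x_2 and x_1)) or ((x_1 or not x_1) and not (x_2 and x_1))) = 1/2 or 1/2 = 1/2
No assignment yields a value below 1/2, so this is the minimum.

1/2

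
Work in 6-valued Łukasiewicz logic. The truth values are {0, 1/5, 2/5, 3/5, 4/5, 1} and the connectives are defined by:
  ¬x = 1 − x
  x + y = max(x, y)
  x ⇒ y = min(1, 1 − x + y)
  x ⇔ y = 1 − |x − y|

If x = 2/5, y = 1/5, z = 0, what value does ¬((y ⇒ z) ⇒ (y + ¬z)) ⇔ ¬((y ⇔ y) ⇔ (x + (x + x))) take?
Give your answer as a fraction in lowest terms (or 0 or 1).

y ⇒ z = 1/5 ⇒ 0 = 4/5
¬z = ¬0 = 1
y + ¬z = 1/5 + 1 = 1
(y ⇒ z) ⇒ (y + ¬z) = 4/5 ⇒ 1 = 1
¬((y ⇒ z) ⇒ (y + ¬z)) = ¬1 = 0
y ⇔ y = 1/5 ⇔ 1/5 = 1
x + x = 2/5 + 2/5 = 2/5
x + (x + x) = 2/5 + 2/5 = 2/5
(y ⇔ y) ⇔ (x + (x + x)) = 1 ⇔ 2/5 = 2/5
¬((y ⇔ y) ⇔ (x + (x + x))) = ¬2/5 = 3/5
¬((y ⇒ z) ⇒ (y + ¬z)) ⇔ ¬((y ⇔ y) ⇔ (x + (x + x))) = 0 ⇔ 3/5 = 2/5

2/5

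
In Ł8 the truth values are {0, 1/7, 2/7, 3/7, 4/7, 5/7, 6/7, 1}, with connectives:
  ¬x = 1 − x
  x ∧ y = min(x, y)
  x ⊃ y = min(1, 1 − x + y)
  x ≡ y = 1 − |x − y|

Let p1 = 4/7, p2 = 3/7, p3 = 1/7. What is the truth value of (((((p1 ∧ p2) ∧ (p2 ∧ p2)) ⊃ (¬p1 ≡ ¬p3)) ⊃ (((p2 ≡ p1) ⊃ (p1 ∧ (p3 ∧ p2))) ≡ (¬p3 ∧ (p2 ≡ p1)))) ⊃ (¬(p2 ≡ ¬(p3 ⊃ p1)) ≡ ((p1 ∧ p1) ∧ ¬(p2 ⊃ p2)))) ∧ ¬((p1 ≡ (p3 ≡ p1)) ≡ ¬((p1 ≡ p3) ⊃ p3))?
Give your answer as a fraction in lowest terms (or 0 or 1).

p1 ∧ p2 = 4/7 ∧ 3/7 = 3/7
p2 ∧ p2 = 3/7 ∧ 3/7 = 3/7
(p1 ∧ p2) ∧ (p2 ∧ p2) = 3/7 ∧ 3/7 = 3/7
¬p1 = ¬4/7 = 3/7
¬p3 = ¬1/7 = 6/7
¬p1 ≡ ¬p3 = 3/7 ≡ 6/7 = 4/7
((p1 ∧ p2) ∧ (p2 ∧ p2)) ⊃ (¬p1 ≡ ¬p3) = 3/7 ⊃ 4/7 = 1
p2 ≡ p1 = 3/7 ≡ 4/7 = 6/7
p3 ∧ p2 = 1/7 ∧ 3/7 = 1/7
p1 ∧ (p3 ∧ p2) = 4/7 ∧ 1/7 = 1/7
(p2 ≡ p1) ⊃ (p1 ∧ (p3 ∧ p2)) = 6/7 ⊃ 1/7 = 2/7
¬p3 = ¬1/7 = 6/7
p2 ≡ p1 = 3/7 ≡ 4/7 = 6/7
¬p3 ∧ (p2 ≡ p1) = 6/7 ∧ 6/7 = 6/7
((p2 ≡ p1) ⊃ (p1 ∧ (p3 ∧ p2))) ≡ (¬p3 ∧ (p2 ≡ p1)) = 2/7 ≡ 6/7 = 3/7
(((p1 ∧ p2) ∧ (p2 ∧ p2)) ⊃ (¬p1 ≡ ¬p3)) ⊃ (((p2 ≡ p1) ⊃ (p1 ∧ (p3 ∧ p2))) ≡ (¬p3 ∧ (p2 ≡ p1))) = 1 ⊃ 3/7 = 3/7
p3 ⊃ p1 = 1/7 ⊃ 4/7 = 1
¬(p3 ⊃ p1) = ¬1 = 0
p2 ≡ ¬(p3 ⊃ p1) = 3/7 ≡ 0 = 4/7
¬(p2 ≡ ¬(p3 ⊃ p1)) = ¬4/7 = 3/7
p1 ∧ p1 = 4/7 ∧ 4/7 = 4/7
p2 ⊃ p2 = 3/7 ⊃ 3/7 = 1
¬(p2 ⊃ p2) = ¬1 = 0
(p1 ∧ p1) ∧ ¬(p2 ⊃ p2) = 4/7 ∧ 0 = 0
¬(p2 ≡ ¬(p3 ⊃ p1)) ≡ ((p1 ∧ p1) ∧ ¬(p2 ⊃ p2)) = 3/7 ≡ 0 = 4/7
((((p1 ∧ p2) ∧ (p2 ∧ p2)) ⊃ (¬p1 ≡ ¬p3)) ⊃ (((p2 ≡ p1) ⊃ (p1 ∧ (p3 ∧ p2))) ≡ (¬p3 ∧ (p2 ≡ p1)))) ⊃ (¬(p2 ≡ ¬(p3 ⊃ p1)) ≡ ((p1 ∧ p1) ∧ ¬(p2 ⊃ p2))) = 3/7 ⊃ 4/7 = 1
p3 ≡ p1 = 1/7 ≡ 4/7 = 4/7
p1 ≡ (p3 ≡ p1) = 4/7 ≡ 4/7 = 1
p1 ≡ p3 = 4/7 ≡ 1/7 = 4/7
(p1 ≡ p3) ⊃ p3 = 4/7 ⊃ 1/7 = 4/7
¬((p1 ≡ p3) ⊃ p3) = ¬4/7 = 3/7
(p1 ≡ (p3 ≡ p1)) ≡ ¬((p1 ≡ p3) ⊃ p3) = 1 ≡ 3/7 = 3/7
¬((p1 ≡ (p3 ≡ p1)) ≡ ¬((p1 ≡ p3) ⊃ p3)) = ¬3/7 = 4/7
(((((p1 ∧ p2) ∧ (p2 ∧ p2)) ⊃ (¬p1 ≡ ¬p3)) ⊃ (((p2 ≡ p1) ⊃ (p1 ∧ (p3 ∧ p2))) ≡ (¬p3 ∧ (p2 ≡ p1)))) ⊃ (¬(p2 ≡ ¬(p3 ⊃ p1)) ≡ ((p1 ∧ p1) ∧ ¬(p2 ⊃ p2)))) ∧ ¬((p1 ≡ (p3 ≡ p1)) ≡ ¬((p1 ≡ p3) ⊃ p3)) = 1 ∧ 4/7 = 4/7

4/7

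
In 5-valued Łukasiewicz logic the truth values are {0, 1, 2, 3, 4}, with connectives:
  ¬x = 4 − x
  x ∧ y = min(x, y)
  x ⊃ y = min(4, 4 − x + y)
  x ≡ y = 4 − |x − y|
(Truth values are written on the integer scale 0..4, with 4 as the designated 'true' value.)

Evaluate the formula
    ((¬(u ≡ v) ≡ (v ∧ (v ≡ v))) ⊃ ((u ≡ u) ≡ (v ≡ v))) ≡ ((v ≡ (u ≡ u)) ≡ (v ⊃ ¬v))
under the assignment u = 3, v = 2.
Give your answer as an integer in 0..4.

u ≡ v = 3 ≡ 2 = 3
¬(u ≡ v) = ¬3 = 1
v ≡ v = 2 ≡ 2 = 4
v ∧ (v ≡ v) = 2 ∧ 4 = 2
¬(u ≡ v) ≡ (v ∧ (v ≡ v)) = 1 ≡ 2 = 3
u ≡ u = 3 ≡ 3 = 4
v ≡ v = 2 ≡ 2 = 4
(u ≡ u) ≡ (v ≡ v) = 4 ≡ 4 = 4
(¬(u ≡ v) ≡ (v ∧ (v ≡ v))) ⊃ ((u ≡ u) ≡ (v ≡ v)) = 3 ⊃ 4 = 4
u ≡ u = 3 ≡ 3 = 4
v ≡ (u ≡ u) = 2 ≡ 4 = 2
¬v = ¬2 = 2
v ⊃ ¬v = 2 ⊃ 2 = 4
(v ≡ (u ≡ u)) ≡ (v ⊃ ¬v) = 2 ≡ 4 = 2
((¬(u ≡ v) ≡ (v ∧ (v ≡ v))) ⊃ ((u ≡ u) ≡ (v ≡ v))) ≡ ((v ≡ (u ≡ u)) ≡ (v ⊃ ¬v)) = 4 ≡ 2 = 2

2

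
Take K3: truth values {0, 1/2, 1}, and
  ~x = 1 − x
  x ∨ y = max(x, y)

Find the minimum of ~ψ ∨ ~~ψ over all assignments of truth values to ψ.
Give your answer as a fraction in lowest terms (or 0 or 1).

Take ψ = 1/2:
~ψ = ~1/2 = 1/2
~ψ = ~1/2 = 1/2
~~ψ = ~1/2 = 1/2
~ψ ∨ ~~ψ = 1/2 ∨ 1/2 = 1/2
No assignment yields a value below 1/2, so this is the minimum.

1/2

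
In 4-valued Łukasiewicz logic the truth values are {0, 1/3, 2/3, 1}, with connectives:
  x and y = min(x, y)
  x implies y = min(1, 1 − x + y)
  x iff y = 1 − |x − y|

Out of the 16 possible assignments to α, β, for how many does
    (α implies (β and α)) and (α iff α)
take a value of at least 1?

α = 0, β = 0 ↦ 1  ≥
α = 0, β = 1/3 ↦ 1  ≥
α = 0, β = 2/3 ↦ 1  ≥
α = 0, β = 1 ↦ 1  ≥
α = 1/3, β = 0 ↦ 2/3  <
α = 1/3, β = 1/3 ↦ 1  ≥
α = 1/3, β = 2/3 ↦ 1  ≥
α = 1/3, β = 1 ↦ 1  ≥
α = 2/3, β = 0 ↦ 1/3  <
α = 2/3, β = 1/3 ↦ 2/3  <
α = 2/3, β = 2/3 ↦ 1  ≥
α = 2/3, β = 1 ↦ 1  ≥
α = 1, β = 0 ↦ 0  <
α = 1, β = 1/3 ↦ 1/3  <
α = 1, β = 2/3 ↦ 2/3  <
α = 1, β = 1 ↦ 1  ≥
So 10 of the 16 assignments meet the threshold.

10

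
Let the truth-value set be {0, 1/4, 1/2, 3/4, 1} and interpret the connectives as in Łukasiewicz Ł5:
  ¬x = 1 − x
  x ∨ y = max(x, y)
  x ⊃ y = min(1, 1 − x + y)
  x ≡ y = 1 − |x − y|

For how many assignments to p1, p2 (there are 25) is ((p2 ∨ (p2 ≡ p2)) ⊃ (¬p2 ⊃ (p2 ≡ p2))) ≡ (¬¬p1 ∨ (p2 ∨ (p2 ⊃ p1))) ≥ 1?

value 1: 19 assignments (counts)
value 3/4: 5 assignments
value 1/2: 1 assignment
So 19 of the 25 assignments meet the threshold.

19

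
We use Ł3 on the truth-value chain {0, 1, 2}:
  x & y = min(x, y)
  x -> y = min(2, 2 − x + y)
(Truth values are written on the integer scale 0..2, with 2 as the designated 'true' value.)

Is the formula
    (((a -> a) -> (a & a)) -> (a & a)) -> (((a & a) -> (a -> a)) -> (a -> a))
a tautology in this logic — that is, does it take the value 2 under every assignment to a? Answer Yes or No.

Yes

a = 0 ↦ 2
a = 1 ↦ 2
a = 2 ↦ 2
Every assignment gives a value ≥ 2.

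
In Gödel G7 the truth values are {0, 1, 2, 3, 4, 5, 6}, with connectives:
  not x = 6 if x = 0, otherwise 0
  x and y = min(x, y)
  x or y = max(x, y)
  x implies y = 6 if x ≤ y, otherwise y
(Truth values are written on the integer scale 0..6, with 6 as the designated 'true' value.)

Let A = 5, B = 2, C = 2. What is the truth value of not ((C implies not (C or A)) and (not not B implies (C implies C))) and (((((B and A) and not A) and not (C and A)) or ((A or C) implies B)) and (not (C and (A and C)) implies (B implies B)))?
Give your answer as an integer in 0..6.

C or A = 2 or 5 = 5
not (C or A) = not 5 = 0
C implies not (C or A) = 2 implies 0 = 0
not B = not 2 = 0
not not B = not 0 = 6
C implies C = 2 implies 2 = 6
not not B implies (C implies C) = 6 implies 6 = 6
(C implies not (C or A)) and (not not B implies (C implies C)) = 0 and 6 = 0
not ((C implies not (C or A)) and (not not B implies (C implies C))) = not 0 = 6
B and A = 2 and 5 = 2
not A = not 5 = 0
(B and A) and not A = 2 and 0 = 0
C and A = 2 and 5 = 2
not (C and A) = not 2 = 0
((B and A) and not A) and not (C and A) = 0 and 0 = 0
A or C = 5 or 2 = 5
(A or C) implies B = 5 implies 2 = 2
(((B and A) and not A) and not (C and A)) or ((A or C) implies B) = 0 or 2 = 2
A and C = 5 and 2 = 2
C and (A and C) = 2 and 2 = 2
not (C and (A and C)) = not 2 = 0
B implies B = 2 implies 2 = 6
not (C and (A and C)) implies (B implies B) = 0 implies 6 = 6
((((B and A) and not A) and not (C and A)) or ((A or C) implies B)) and (not (C and (A and C)) implies (B implies B)) = 2 and 6 = 2
not ((C implies not (C or A)) and (not not B implies (C implies C))) and (((((B and A) and not A) and not (C and A)) or ((A or C) implies B)) and (not (C and (A and C)) implies (B implies B))) = 6 and 2 = 2

2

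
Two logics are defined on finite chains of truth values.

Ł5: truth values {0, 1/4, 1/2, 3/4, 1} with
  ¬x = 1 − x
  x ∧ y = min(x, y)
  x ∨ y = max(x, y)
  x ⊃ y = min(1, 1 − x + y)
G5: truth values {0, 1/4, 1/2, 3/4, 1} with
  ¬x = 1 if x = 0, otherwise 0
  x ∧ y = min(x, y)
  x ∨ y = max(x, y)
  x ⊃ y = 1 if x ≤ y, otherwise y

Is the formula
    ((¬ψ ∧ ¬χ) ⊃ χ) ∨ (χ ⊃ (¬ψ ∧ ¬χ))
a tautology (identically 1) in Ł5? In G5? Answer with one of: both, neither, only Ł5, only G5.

In Ł5: every assignment gives 1 — tautology.
In G5: every assignment gives 1 — tautology.

both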